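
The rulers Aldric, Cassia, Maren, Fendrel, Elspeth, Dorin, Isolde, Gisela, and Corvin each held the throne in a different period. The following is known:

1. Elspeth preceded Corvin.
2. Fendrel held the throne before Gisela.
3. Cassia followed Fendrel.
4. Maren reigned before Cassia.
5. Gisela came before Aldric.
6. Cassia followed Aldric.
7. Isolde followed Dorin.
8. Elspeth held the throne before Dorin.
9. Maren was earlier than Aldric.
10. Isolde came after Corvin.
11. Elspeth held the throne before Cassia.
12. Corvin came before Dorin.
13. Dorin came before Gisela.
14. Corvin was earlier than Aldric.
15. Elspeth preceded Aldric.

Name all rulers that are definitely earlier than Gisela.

Directly stated before Gisela: Dorin and Fendrel.
Corvin reaches Gisela via Corvin → Dorin → Gisela.
Elspeth reaches Gisela via Elspeth → Dorin → Gisela.

Corvin, Dorin, Elspeth, Fendrel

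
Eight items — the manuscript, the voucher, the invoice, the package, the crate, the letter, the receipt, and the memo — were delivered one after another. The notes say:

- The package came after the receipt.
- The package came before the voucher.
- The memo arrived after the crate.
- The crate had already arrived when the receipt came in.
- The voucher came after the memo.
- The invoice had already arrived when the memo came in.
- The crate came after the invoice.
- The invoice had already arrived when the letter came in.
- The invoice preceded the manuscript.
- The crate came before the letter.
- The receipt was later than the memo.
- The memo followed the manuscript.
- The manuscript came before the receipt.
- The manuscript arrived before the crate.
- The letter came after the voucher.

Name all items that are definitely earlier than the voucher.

the crate, the invoice, the manuscript, the memo, the package, the receipt

Directly stated before the voucher: the memo and the package.
The crate reaches the voucher via the crate → the memo → the voucher.
The invoice reaches the voucher via the invoice → the memo → the voucher.
The manuscript reaches the voucher via the manuscript → the memo → the voucher.
Likewise the receipt reaches the voucher by chaining the stated constraints.
No chain forces the letter ahead of the voucher.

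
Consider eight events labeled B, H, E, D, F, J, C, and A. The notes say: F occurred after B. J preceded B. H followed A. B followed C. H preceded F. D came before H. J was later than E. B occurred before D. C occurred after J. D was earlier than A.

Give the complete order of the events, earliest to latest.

E, J, C, B, D, A, H, F

The constraints fix every adjacent pair, so only one ordering works:
E → J → C → B → D → A → H → F.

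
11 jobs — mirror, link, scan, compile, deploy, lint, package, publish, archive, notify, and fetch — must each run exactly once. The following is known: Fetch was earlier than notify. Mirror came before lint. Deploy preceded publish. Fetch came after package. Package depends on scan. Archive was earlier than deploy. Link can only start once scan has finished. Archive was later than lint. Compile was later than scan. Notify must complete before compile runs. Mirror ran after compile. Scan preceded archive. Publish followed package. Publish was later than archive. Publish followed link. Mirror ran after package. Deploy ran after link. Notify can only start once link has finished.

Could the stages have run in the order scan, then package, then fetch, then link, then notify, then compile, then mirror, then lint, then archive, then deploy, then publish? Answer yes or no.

Check each stated constraint against the proposed order — e.g. scan is ahead of archive; package is ahead of publish. Every pair is in the required order; nothing is violated.

yes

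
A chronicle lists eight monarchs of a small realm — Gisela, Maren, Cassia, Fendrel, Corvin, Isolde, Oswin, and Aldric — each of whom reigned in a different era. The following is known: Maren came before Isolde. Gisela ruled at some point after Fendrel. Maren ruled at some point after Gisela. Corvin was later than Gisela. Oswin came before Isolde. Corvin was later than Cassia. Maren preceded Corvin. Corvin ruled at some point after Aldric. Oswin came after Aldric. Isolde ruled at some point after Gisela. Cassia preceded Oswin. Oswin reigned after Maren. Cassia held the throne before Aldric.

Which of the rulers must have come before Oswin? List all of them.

Aldric, Cassia, Fendrel, Gisela, Maren

Directly stated before Oswin: Aldric, Cassia, and Maren.
Fendrel reaches Oswin via Fendrel → Gisela → Maren → Oswin.
Gisela reaches Oswin via Gisela → Maren → Oswin.
No chain forces Corvin (or any of the others) ahead of Oswin.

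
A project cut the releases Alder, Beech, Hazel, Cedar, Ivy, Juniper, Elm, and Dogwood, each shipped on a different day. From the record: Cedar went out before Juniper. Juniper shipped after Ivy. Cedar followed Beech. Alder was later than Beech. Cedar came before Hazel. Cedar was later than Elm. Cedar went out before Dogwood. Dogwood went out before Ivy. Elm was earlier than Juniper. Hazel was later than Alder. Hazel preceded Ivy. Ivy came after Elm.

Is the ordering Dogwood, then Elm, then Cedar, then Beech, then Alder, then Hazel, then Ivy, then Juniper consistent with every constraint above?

no

The constraints require Cedar before Dogwood, but in the proposed sequence Dogwood appears ahead of Cedar. That one violation is enough.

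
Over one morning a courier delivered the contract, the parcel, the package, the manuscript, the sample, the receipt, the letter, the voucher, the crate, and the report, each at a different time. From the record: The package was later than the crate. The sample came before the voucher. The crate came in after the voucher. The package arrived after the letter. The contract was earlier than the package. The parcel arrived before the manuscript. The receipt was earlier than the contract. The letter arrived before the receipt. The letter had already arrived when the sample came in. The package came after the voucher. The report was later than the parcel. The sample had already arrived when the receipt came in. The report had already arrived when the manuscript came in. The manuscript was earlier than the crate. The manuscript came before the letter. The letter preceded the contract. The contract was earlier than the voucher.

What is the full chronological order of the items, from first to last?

the parcel, the report, the manuscript, the letter, the sample, the receipt, the contract, the voucher, the crate, the package

The constraints fix every adjacent pair, so only one ordering works:
the parcel → the report → the manuscript → the letter → the sample → the receipt → the contract → the voucher → the crate → the package.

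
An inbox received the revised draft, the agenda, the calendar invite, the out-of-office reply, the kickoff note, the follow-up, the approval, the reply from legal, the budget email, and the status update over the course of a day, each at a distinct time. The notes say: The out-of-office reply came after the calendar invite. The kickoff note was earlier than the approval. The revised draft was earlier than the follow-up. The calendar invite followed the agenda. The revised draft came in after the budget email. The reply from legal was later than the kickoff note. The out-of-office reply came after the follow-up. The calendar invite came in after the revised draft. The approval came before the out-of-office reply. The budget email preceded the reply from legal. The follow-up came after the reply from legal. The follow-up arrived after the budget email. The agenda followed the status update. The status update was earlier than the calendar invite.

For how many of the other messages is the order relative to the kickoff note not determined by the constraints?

5

Forced after the kickoff note: the approval, the follow-up, the out-of-office reply, and the reply from legal.
That leaves the agenda, the budget email, the calendar invite, the revised draft, and the status update with no forced order relative to the kickoff note — 5.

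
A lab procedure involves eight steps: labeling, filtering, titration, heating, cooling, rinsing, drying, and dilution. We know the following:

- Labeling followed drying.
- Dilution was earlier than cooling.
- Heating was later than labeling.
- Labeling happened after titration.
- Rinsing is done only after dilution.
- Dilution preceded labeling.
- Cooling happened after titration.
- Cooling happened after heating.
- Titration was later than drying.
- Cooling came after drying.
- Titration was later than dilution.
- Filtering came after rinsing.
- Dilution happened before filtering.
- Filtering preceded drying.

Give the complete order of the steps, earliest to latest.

dilution, rinsing, filtering, drying, titration, labeling, heating, cooling

The constraints fix every adjacent pair, so only one ordering works:
dilution → rinsing → filtering → drying → titration → labeling → heating → cooling.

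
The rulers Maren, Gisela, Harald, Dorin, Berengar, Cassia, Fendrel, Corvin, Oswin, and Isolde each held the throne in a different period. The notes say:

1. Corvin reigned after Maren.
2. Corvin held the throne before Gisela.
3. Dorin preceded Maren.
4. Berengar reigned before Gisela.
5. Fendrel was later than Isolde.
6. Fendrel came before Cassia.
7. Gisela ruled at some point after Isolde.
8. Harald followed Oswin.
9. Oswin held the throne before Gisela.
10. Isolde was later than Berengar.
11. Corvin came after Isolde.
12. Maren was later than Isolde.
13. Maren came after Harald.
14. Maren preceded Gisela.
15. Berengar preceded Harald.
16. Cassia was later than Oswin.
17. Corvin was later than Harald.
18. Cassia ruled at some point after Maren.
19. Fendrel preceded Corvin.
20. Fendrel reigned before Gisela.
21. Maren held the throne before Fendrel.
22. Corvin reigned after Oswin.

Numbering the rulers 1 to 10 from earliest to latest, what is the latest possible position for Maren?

6

Maren must come before Cassia, Corvin, Fendrel, and Gisela — 4 rulers forced after them.
Everything else can be placed before Maren in some valid order, so Maren can sit as late as position 10 − 4 = 6.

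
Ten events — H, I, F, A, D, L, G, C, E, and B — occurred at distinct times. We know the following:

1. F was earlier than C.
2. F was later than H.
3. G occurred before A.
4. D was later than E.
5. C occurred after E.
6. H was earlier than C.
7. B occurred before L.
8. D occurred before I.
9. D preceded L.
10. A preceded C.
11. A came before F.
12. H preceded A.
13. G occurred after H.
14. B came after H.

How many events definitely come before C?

Directly stated before C: A, E, F, and H.
G reaches C via G → A → C.
That's A, E, F, G, and H — 5 in all.

5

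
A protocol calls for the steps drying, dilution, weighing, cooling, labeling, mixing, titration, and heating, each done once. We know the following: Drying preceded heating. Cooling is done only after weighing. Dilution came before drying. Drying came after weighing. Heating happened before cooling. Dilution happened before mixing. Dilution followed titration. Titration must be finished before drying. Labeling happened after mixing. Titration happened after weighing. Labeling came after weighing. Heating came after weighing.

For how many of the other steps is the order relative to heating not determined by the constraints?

2

Forced before heating: dilution, drying, titration, and weighing; forced after heating: cooling.
That leaves labeling and mixing with no forced order relative to heating — 2.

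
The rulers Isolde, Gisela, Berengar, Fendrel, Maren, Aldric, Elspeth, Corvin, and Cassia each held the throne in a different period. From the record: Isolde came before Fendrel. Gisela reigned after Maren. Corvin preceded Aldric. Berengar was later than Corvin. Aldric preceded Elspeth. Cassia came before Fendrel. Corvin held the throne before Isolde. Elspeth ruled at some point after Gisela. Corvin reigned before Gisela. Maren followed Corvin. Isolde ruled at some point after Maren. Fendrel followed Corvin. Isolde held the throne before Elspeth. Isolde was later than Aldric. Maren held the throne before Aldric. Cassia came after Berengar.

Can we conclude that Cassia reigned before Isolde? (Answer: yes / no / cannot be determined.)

No chain of stated constraints runs from Cassia to Isolde, and none runs from Isolde to Cassia either.
So the relative order of Cassia and Isolde is not fixed by the given facts.

cannot be determined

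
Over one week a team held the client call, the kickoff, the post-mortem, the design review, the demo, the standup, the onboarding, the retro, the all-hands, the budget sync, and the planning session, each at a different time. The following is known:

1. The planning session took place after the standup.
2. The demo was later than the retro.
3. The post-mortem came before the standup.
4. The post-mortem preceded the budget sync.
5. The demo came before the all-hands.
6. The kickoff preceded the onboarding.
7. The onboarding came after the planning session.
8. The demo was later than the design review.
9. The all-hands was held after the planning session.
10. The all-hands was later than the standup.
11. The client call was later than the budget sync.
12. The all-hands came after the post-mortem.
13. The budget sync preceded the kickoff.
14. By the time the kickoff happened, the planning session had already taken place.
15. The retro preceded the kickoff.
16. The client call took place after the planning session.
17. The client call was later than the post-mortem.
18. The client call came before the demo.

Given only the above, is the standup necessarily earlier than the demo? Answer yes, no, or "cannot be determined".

yes

Chain the constraints: the standup → the planning session → the client call → the demo. Each link is directly stated, so the standup comes before the demo.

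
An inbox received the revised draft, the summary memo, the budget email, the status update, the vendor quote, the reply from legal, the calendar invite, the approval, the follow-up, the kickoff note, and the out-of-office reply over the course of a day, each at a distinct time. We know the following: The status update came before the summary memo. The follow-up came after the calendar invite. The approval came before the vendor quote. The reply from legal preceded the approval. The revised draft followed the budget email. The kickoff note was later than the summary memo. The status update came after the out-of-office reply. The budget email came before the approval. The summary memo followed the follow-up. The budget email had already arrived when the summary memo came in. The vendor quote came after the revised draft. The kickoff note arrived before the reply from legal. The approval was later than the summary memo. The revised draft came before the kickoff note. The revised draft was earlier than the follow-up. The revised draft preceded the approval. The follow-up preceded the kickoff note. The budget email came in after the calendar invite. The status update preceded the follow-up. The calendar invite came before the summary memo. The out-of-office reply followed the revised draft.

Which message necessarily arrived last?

Every other message has a chain of constraints placing it before the vendor quote, so the vendor quote is last.

the vendor quote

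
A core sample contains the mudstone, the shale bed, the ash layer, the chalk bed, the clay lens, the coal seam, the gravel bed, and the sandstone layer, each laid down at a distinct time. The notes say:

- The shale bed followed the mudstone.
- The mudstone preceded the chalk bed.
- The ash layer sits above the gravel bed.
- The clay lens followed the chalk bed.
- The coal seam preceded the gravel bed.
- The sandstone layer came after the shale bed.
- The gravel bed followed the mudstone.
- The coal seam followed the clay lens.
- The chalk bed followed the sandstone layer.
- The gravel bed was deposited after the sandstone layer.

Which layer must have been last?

Every other layer has a chain of constraints placing it before the ash layer, so the ash layer is last.

the ash layer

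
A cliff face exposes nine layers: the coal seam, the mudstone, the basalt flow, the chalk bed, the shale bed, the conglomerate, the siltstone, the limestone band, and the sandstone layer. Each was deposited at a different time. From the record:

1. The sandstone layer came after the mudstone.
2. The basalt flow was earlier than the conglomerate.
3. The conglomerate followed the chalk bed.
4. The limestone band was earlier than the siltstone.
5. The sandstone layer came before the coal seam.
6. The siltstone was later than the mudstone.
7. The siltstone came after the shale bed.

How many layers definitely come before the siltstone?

3

Directly stated before the siltstone: the limestone band, the mudstone, and the shale bed.
No chain forces the chalk bed (or any of the others) ahead of the siltstone.
That's the limestone band, the mudstone, and the shale bed — 3 in all.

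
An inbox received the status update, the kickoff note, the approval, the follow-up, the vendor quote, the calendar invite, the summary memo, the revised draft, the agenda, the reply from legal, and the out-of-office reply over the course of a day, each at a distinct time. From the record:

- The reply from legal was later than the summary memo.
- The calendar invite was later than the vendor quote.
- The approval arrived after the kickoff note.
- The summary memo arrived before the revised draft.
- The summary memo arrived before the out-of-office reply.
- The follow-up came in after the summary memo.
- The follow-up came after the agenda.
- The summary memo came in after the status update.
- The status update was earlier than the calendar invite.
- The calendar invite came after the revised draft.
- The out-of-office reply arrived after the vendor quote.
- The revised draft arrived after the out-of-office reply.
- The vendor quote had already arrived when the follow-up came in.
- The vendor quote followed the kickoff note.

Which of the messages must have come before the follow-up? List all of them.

Directly stated before the follow-up: the agenda, the summary memo, and the vendor quote.
The kickoff note reaches the follow-up via the kickoff note → the vendor quote → the follow-up.
The status update reaches the follow-up via the status update → the summary memo → the follow-up.

the agenda, the kickoff note, the status update, the summary memo, the vendor quote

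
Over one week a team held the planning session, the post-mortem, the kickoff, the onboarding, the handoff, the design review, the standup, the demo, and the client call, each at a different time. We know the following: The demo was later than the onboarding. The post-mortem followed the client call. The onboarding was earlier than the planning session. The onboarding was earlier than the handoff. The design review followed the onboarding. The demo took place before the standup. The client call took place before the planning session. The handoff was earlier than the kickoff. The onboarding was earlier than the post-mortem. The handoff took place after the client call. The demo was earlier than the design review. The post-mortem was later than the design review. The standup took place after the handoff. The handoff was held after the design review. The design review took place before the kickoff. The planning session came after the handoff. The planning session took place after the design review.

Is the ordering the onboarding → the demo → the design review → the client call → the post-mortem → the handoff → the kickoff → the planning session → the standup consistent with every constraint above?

Check each stated constraint against the proposed order — e.g. the onboarding is ahead of the planning session; the demo is ahead of the standup. Every pair is in the required order; nothing is violated.

yes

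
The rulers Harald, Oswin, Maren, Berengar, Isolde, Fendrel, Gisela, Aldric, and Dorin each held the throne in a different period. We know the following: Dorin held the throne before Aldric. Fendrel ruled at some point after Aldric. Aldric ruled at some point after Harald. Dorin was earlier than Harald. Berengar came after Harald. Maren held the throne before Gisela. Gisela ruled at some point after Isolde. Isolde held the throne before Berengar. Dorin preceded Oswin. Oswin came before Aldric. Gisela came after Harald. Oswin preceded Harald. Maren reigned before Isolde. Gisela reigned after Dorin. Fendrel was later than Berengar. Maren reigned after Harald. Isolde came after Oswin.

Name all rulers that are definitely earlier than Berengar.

Dorin, Harald, Isolde, Maren, Oswin

Directly stated before Berengar: Harald and Isolde.
Dorin reaches Berengar via Dorin → Harald → Berengar.
Maren reaches Berengar via Maren → Isolde → Berengar.
Oswin reaches Berengar via Oswin → Harald → Berengar.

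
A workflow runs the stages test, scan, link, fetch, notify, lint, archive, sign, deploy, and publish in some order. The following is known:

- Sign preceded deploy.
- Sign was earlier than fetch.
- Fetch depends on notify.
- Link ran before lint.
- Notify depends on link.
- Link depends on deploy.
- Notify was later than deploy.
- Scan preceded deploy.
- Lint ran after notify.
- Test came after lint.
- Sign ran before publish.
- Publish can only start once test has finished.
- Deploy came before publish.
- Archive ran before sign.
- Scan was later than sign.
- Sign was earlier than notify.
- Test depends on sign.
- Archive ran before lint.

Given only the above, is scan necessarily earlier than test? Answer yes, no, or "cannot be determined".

Chain the constraints: scan → deploy → notify → lint → test. Each link is directly stated, so scan comes before test.

yes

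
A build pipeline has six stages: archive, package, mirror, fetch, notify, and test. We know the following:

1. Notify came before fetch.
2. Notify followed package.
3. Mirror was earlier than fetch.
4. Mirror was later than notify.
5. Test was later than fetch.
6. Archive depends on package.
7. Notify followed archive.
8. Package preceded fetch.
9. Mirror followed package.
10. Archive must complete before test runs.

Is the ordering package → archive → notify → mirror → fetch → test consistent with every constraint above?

Check each stated constraint against the proposed order — e.g. archive is ahead of test; package is ahead of fetch. Every pair is in the required order; nothing is violated.

yes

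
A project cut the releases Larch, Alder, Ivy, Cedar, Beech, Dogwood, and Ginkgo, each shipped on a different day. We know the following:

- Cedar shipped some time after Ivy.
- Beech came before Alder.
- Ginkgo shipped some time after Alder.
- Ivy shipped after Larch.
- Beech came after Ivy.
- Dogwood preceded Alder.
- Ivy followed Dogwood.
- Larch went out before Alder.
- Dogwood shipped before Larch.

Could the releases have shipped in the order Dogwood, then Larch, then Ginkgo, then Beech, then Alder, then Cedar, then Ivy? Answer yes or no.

The constraints require Ivy before Beech, but in the proposed sequence Beech appears ahead of Ivy. That one violation is enough.

no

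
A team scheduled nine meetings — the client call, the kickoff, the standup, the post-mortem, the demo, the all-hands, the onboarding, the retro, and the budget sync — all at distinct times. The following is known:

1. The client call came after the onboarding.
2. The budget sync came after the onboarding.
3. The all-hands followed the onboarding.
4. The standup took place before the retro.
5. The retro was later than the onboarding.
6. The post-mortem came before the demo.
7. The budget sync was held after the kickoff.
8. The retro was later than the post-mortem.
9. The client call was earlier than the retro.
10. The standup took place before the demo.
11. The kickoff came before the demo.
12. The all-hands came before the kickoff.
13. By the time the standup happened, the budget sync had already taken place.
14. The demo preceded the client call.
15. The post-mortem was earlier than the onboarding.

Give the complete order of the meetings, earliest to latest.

the post-mortem, the onboarding, the all-hands, the kickoff, the budget sync, the standup, the demo, the client call, the retro

The constraints fix every adjacent pair, so only one ordering works:
the post-mortem → the onboarding → the all-hands → the kickoff → the budget sync → the standup → the demo → the client call → the retro.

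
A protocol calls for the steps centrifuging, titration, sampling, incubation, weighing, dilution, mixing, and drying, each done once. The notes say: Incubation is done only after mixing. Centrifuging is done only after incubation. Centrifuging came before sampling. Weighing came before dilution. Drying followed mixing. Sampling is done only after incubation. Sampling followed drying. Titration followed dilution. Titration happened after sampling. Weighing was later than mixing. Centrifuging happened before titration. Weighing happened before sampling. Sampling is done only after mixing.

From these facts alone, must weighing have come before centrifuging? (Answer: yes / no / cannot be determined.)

No chain of stated constraints runs from weighing to centrifuging, and none runs from centrifuging to weighing either.
So the relative order of weighing and centrifuging is not fixed by the given facts.

cannot be determined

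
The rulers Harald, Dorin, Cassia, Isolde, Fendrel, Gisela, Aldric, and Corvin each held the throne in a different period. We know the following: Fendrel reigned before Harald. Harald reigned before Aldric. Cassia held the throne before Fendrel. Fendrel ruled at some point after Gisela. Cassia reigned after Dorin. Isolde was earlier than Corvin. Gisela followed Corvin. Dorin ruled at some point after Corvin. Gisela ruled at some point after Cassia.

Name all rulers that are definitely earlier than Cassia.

Directly stated before Cassia: Dorin.
Corvin reaches Cassia via Corvin → Dorin → Cassia.
Isolde reaches Cassia via Isolde → Corvin → Dorin → Cassia.

Corvin, Dorin, Isolde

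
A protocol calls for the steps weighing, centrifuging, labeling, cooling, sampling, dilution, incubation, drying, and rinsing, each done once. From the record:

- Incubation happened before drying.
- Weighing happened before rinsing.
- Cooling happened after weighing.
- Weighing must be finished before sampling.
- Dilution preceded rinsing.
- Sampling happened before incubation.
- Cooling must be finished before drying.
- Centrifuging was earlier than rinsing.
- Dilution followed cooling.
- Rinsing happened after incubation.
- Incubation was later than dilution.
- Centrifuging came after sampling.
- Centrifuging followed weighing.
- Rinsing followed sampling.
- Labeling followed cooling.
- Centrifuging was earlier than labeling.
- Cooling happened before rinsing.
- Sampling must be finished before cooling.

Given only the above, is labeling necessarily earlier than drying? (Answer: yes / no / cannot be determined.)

No chain of stated constraints runs from labeling to drying, and none runs from drying to labeling either.
So the relative order of labeling and drying is not fixed by the given facts.

cannot be determined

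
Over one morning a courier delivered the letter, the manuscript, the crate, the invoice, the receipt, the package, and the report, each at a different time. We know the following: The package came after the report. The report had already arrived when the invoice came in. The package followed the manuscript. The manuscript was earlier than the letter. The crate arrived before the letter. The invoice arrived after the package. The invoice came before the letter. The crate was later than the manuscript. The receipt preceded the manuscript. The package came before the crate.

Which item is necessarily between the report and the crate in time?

the package

Tracing the constraints gives the report → the package → the crate, so the package sits after the report and before the crate.
No other item is forced both after the report and before the crate.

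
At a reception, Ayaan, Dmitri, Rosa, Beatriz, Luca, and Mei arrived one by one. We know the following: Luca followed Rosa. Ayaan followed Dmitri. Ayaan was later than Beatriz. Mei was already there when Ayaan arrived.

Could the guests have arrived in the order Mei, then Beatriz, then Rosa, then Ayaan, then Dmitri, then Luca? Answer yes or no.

The constraints require Dmitri before Ayaan, but in the proposed sequence Ayaan appears ahead of Dmitri. That one violation is enough.

no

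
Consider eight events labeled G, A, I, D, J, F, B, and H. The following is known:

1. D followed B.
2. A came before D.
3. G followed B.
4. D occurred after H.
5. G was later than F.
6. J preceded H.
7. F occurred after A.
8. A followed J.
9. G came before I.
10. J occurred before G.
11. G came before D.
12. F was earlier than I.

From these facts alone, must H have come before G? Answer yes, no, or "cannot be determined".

cannot be determined

No chain of stated constraints runs from H to G, and none runs from G to H either.
So the relative order of H and G is not fixed by the given facts.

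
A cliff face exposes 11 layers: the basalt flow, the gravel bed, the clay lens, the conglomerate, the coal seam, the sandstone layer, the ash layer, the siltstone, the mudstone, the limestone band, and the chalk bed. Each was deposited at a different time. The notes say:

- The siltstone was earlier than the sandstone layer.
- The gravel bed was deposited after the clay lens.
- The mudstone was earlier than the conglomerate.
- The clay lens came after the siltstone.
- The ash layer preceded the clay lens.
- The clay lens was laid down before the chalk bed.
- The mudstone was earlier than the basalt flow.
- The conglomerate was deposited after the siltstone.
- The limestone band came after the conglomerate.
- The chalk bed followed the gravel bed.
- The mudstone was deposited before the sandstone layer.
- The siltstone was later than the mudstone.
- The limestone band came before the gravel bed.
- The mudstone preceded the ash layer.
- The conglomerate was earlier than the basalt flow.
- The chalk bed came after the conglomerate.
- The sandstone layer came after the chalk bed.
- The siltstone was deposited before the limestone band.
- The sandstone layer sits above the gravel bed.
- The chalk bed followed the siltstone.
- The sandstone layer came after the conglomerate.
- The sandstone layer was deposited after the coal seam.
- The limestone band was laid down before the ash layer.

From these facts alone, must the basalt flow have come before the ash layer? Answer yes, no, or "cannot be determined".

cannot be determined

No chain of stated constraints runs from the basalt flow to the ash layer, and none runs from the ash layer to the basalt flow either.
So the relative order of the basalt flow and the ash layer is not fixed by the given facts.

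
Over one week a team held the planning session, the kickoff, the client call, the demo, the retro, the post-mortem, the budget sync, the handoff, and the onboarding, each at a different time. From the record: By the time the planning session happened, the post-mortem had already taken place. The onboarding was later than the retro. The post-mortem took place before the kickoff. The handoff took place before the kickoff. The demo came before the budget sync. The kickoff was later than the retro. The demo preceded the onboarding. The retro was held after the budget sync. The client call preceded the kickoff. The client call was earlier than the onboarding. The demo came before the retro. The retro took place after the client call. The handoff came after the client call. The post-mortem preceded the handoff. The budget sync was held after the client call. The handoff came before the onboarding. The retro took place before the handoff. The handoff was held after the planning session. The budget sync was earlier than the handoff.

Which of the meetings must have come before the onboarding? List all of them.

Directly stated before the onboarding: the client call, the demo, the handoff, and the retro.
The budget sync reaches the onboarding via the budget sync → the handoff → the onboarding.
The planning session reaches the onboarding via the planning session → the handoff → the onboarding.
The post-mortem reaches the onboarding via the post-mortem → the handoff → the onboarding.

the budget sync, the client call, the demo, the handoff, the planning session, the post-mortem, the retro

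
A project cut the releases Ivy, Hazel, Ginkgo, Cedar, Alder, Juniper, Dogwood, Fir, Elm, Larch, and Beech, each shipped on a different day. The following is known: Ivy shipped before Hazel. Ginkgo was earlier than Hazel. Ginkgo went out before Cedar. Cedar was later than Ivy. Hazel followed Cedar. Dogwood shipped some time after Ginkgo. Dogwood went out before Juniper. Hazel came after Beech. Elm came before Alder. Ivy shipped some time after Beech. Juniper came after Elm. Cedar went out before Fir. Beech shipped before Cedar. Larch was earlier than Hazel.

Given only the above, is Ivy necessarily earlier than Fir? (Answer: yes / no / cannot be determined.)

Chain the constraints: Ivy → Cedar → Fir. Each link is directly stated, so Ivy comes before Fir.

yes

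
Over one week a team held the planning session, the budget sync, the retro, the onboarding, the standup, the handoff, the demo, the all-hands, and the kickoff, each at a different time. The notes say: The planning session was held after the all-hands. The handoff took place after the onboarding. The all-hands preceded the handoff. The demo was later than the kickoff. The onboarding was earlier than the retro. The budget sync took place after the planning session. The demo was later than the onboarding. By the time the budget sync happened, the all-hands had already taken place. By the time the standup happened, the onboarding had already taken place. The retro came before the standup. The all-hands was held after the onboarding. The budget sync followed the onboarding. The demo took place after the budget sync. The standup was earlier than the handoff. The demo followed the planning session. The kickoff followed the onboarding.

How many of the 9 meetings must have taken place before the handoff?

Directly stated before the handoff: the all-hands, the onboarding, and the standup.
The retro reaches the handoff via the retro → the standup → the handoff.
No chain forces the demo (or any of the others) ahead of the handoff.
That's the all-hands, the onboarding, the retro, and the standup — 4 in all.

4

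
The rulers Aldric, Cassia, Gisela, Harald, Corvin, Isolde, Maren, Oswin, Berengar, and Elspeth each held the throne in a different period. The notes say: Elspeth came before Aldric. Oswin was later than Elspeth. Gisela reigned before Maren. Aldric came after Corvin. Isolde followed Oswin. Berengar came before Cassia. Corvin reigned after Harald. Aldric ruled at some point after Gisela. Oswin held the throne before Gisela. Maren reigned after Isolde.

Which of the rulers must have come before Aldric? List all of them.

Corvin, Elspeth, Gisela, Harald, Oswin

Directly stated before Aldric: Corvin, Elspeth, and Gisela.
Harald reaches Aldric via Harald → Corvin → Aldric.
Oswin reaches Aldric via Oswin → Gisela → Aldric.
No chain forces Berengar (or any of the others) ahead of Aldric.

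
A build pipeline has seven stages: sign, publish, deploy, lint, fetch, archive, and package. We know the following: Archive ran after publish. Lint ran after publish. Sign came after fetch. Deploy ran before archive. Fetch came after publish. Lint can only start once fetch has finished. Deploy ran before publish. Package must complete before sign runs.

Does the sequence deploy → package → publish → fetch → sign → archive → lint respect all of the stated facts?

Check each stated constraint against the proposed order — e.g. publish is ahead of lint; deploy is ahead of archive. Every pair is in the required order; nothing is violated.

yes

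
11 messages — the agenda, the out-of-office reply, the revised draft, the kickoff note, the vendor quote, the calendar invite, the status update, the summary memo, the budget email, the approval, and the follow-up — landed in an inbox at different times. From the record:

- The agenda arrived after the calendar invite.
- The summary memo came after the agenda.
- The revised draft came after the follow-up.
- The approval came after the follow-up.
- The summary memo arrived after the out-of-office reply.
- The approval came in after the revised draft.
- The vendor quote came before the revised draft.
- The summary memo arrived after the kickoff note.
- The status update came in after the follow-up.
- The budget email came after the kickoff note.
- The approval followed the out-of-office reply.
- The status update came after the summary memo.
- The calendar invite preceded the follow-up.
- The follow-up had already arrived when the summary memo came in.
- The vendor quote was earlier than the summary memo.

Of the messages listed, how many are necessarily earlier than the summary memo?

Directly stated before the summary memo: the agenda, the follow-up, the kickoff note, the out-of-office reply, and the vendor quote.
The calendar invite reaches the summary memo via the calendar invite → the agenda → the summary memo.
No chain forces the status update (or any of the others) ahead of the summary memo.
That's the agenda, the calendar invite, the follow-up, the kickoff note, the out-of-office reply, and the vendor quote — 6 in all.

6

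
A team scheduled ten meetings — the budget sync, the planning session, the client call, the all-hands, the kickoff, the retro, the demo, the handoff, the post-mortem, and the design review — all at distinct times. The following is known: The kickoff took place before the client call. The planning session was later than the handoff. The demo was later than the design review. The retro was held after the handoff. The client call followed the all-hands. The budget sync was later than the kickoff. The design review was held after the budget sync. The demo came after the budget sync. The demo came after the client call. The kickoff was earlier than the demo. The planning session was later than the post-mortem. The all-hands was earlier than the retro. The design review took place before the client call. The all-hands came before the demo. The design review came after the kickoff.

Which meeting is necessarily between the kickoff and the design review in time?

the budget sync

Tracing the constraints gives the kickoff → the budget sync → the design review, so the budget sync sits after the kickoff and before the design review.
No other meeting is forced both after the kickoff and before the design review.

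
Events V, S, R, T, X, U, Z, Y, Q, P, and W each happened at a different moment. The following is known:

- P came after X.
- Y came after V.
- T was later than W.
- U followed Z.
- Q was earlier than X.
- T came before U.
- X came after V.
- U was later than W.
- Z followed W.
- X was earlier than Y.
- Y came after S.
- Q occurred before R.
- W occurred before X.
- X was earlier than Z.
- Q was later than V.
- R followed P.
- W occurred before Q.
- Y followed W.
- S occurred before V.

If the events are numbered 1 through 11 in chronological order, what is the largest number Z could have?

10

Z must come before U — 1 event forced after it.
Everything else can be placed before Z in some valid order, so Z can sit as late as position 11 − 1 = 10.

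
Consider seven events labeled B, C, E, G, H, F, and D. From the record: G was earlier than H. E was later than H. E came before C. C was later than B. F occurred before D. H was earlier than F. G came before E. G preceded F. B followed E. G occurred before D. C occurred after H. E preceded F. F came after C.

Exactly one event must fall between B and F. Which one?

C

Tracing the constraints gives B → C → F, so C sits after B and before F.
No other event is forced both after B and before F.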